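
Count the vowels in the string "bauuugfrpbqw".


Input string: 'bauuugfrpbqw'
Operation: count vowels (a, e, i, o, u)
Scan: s[0]='b', s[1]='a' (vowel), s[2]='u' (vowel), s[3]='u' (vowel), s[4]='u' (vowel), s[5]='g', s[6]='f', s[7]='r', s[8]='p', s[9]='b', s[10]='q', s[11]='w'
Vowels found: 4
Result: 4


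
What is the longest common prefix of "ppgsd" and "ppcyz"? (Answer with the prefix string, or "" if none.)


String 1: 'ppgsd'
String 2: 'ppcyz'
Compare position by position:
pos 0: 'p' vs 'p' match
pos 1: 'p' vs 'p' match
pos 2: 'g' vs 'c' differ -> stop
Longest common prefix: "pp" (length 2)


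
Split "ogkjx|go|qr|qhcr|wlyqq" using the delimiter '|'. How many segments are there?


Input string: 'ogkjx|go|qr|qhcr|wlyqq'
Delimiter: '|'
Split result: 'ogkjx', 'go', 'qr', 'qhcr', 'wlyqq'
Number of parts: 5


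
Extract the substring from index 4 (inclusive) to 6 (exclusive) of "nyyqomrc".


Input string: 'nyyqomrc'
Operation: slice [4:6]
Extract characters: s[4]='o', s[5]='m'
Result: om


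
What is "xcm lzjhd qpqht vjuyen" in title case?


Input string: 'xcm lzjhd qpqht vjuyen'
Operation: capitalize first letter of each word
Word transformations: 'xcm'->'Xcm', 'lzjhd'->'Lzjhd', 'qpqht'->'Qpqht', 'vjuyen'->'Vjuyen'
Result: Xcm Lzjhd Qpqht Vjuyen


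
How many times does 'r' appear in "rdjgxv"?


Input string: 'rdjgxv'
Target character: 'r'
Scan each position: s[0]='r'
Matches found at indices: 0
Total: 1


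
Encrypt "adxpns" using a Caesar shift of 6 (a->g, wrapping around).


Input: 'adxpns', shift = 6
Operation: for each letter, (position + 6) mod 26
Mapping: 'a'(0+6=6)->'g', 'd'(3+6=9)->'j', 'x'(23+6=29, 29 mod 26=3)->'d', 'p'(15+6=21)->'v', 'n'(13+6=19)->'t', 's'(18+6=24)->'y'
Result: gjdvty


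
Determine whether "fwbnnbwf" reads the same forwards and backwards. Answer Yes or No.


Input string: 'fwbnnbwf'
Reversed: 'fwbnnbwf'
Compare pairs: s[0]='f' vs s[7]='f' (match), s[1]='w' vs s[6]='w' (match), s[2]='b' vs s[5]='b' (match), s[3]='n' vs s[4]='n' (match)
Palindrome: Yes


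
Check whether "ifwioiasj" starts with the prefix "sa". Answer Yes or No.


Input string: 'ifwioiasj'
Prefix to check: 'sa'
First 2 characters of input: 'if'
Match: False
Result: No


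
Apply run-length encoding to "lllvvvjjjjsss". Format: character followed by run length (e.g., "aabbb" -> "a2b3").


Input: 'lllvvvjjjjsss'
Operation: identify consecutive runs
Runs: 'lll' -> l3, 'vvv' -> v3, 'jjjj' -> j4, 'sss' -> s3
Encoded: l3v3j4s3


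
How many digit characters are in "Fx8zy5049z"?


Input string: 'Fx8zy5049z'
Operation: count digit characters (0-9)
Scan: 'F', 'x', '8'(digit), 'z', 'y', '5'(digit), '0'(digit), '4'(digit), '9'(digit), 'z'
Digits found: 5
Result: 5


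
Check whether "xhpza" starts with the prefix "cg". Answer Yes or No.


Input string: 'xhpza'
Prefix to check: 'cg'
First 2 characters of input: 'xh'
Match: False
Result: No


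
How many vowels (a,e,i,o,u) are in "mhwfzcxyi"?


Input string: 'mhwfzcxyi'
Operation: count vowels (a, e, i, o, u)
Scan: s[0]='m', s[1]='h', s[2]='w', s[3]='f', s[4]='z', s[5]='c', s[6]='x', s[7]='y', s[8]='i' (vowel)
Vowels found: 1
Result: 1


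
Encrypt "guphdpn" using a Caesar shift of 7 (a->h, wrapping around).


Input: 'guphdpn', shift = 7
Operation: for each letter, (position + 7) mod 26
Mapping: 'g'(6+7=13)->'n', 'u'(20+7=27, 27 mod 26=1)->'b', 'p'(15+7=22)->'w', 'h'(7+7=14)->'o', 'd'(3+7=10)->'k', 'p'(15+7=22)->'w', 'n'(13+7=20)->'u'
Result: nbwokwu


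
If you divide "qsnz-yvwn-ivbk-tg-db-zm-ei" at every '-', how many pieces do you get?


Input string: 'qsnz-yvwn-ivbk-tg-db-zm-ei'
Delimiter: '-'
Split result: 'qsnz', 'yvwn', 'ivbk', 'tg', 'db', 'zm', 'ei'
Number of parts: 7


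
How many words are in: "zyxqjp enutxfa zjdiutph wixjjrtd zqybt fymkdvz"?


Input string: 'zyxqjp enutxfa zjdiutph wixjjrtd zqybt fymkdvz'
Operation: split by spaces
Words found: 'zyxqjp', 'enutxfa', 'zjdiutph', 'wixjjrtd', 'zqybt', 'fymkdvz'
Word count: 6


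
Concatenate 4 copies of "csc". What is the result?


Input string: 'csc'
Operation: repeat 4 times
Concatenation: 'csc' + 'csc' + 'csc' + 'csc'
Result: csccsccsccsc


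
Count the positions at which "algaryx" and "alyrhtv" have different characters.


String 1: 'algaryx'
String 2: 'alyrhtv'
Compare each position: pos 0: 'a'=='a', pos 1: 'l'=='l', pos 2: 'g'!='y', pos 3: 'a'!='r', pos 4: 'r'!='h', pos 5: 'y'!='t', pos 6: 'x'!='v'
Differing positions: 5
Hamming distance: 5


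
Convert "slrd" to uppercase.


Input string: 'slrd'
Operation: convert each letter to uppercase
Mapping: 's'->'S', 'l'->'L', 'r'->'R', 'd'->'D'
Result: SLRD


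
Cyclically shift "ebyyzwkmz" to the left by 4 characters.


Input: 'ebyyzwkmz', shift = 4
Operation: split at index 4 and swap parts
Front part s[0:4] = 'ebyy'
Back part s[4:] = 'zwkmz'
Rotated = back + front = 'zwkmz' + 'ebyy'
Result: zwkmzebyy


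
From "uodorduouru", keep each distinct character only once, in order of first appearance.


Input: 'uodorduouru'
Operation: keep first occurrence of each character
Scan: s[0]='u' new -> keep; s[1]='o' new -> keep; s[2]='d' new -> keep; s[3]='o' seen -> skip; s[4]='r' new -> keep; s[5]='d' seen -> skip; s[6]='u' seen -> skip; s[7]='o' seen -> skip; s[8]='u' seen -> skip; s[9]='r' seen -> skip; s[10]='u' seen -> skip
Result: uodr


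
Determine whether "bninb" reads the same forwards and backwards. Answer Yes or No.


Input string: 'bninb'
Reversed: 'bninb'
Compare pairs: s[0]='b' vs s[4]='b' (match), s[1]='n' vs s[3]='n' (match)
Palindrome: Yes


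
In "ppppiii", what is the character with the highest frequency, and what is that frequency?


Input: 'ppppiii'
Operation: tally each character
Counts: 'i':3, 'p':4
Maximum: 'p' appears 4 times


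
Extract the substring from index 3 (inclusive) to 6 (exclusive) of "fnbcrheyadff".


Input string: 'fnbcrheyadff'
Operation: slice [3:6]
Extract characters: s[3]='c', s[4]='r', s[5]='h'
Result: crh


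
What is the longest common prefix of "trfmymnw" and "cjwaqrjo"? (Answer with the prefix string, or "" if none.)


String 1: 'trfmymnw'
String 2: 'cjwaqrjo'
Compare position by position:
pos 0: 't' vs 'c' differ -> stop
Longest common prefix: "" (length 0)


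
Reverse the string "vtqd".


Input string: 'vtqd'
Operation: reverse character order
Original order: 'v' -> 't' -> 'q' -> 'd'
Reversed order: 'd' -> 'q' -> 't' -> 'v'
Result: dqtv


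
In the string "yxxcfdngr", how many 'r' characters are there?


Input string: 'yxxcfdngr'
Target character: 'r'
Scan each position: s[8]='r'
Matches found at indices: 8
Total: 1


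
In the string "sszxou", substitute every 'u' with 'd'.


Input string: 'sszxou'
Operation: replace 'u' with 'd'
Positions of 'u': 5
After replacement: sszxod


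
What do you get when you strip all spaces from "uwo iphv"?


Input string: 'uwo iphv'
Operation: remove all spaces
Words: 'uwo', 'iphv'
Join without spaces: uwoiphv


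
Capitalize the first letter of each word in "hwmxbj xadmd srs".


Input string: 'hwmxbj xadmd srs'
Operation: capitalize first letter of each word
Word transformations: 'hwmxbj'->'Hwmxbj', 'xadmd'->'Xadmd', 'srs'->'Srs'
Result: Hwmxbj Xadmd Srs


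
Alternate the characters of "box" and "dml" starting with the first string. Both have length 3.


String 1: 'box'
String 2: 'dml'
Operation: alternate characters
Pairs: 'b'+'d', 'o'+'m', 'x'+'l'
Result: bdomxl


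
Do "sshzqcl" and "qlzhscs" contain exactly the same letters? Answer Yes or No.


String 1: 'sshzqcl' -> sorted: 'chlqssz'
String 2: 'qlzhscs' -> sorted: 'chlqssz'
Compare sorted forms: 'chlqssz' == 'chlqssz'
Anagram: Yes


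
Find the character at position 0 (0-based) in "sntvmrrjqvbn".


Input string: 'sntvmrrjqvbn'
Operation: get character at index 0
Index mapping: s[0]='s'
Result: 's'


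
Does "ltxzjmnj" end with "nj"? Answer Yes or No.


Input string: 'ltxzjmnj'
Suffix to check: 'nj'
Last 2 characters of input: 'nj'
Match: True
Result: Yes


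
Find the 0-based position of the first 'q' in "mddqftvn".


Input string: 'mddqftvn'
Target: 'q'
Scanning left to right: s[0]='m', s[1]='d', s[2]='d', s[3]='q'
First match at index: 3


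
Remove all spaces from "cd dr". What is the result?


Input string: 'cd dr'
Operation: remove all spaces
Words: 'cd', 'dr'
Join without spaces: cddr


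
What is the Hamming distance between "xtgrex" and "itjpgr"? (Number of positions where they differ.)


String 1: 'xtgrex'
String 2: 'itjpgr'
Compare each position: pos 0: 'x'!='i', pos 1: 't'=='t', pos 2: 'g'!='j', pos 3: 'r'!='p', pos 4: 'e'!='g', pos 5: 'x'!='r'
Differing positions: 5
Hamming distance: 5


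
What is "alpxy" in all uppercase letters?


Input string: 'alpxy'
Operation: convert each letter to uppercase
Mapping: 'a'->'A', 'l'->'L', 'p'->'P', 'x'->'X', 'y'->'Y'
Result: ALPXY


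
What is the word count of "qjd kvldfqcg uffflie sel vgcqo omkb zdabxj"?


Input string: 'qjd kvldfqcg uffflie sel vgcqo omkb zdabxj'
Operation: split by spaces
Words found: 'qjd', 'kvldfqcg', 'uffflie', 'sel', 'vgcqo', 'omkb', 'zdabxj'
Word count: 7


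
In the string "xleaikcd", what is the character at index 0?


Input string: 'xleaikcd'
Operation: get character at index 0
Index mapping: s[0]='x'
Result: 'x'


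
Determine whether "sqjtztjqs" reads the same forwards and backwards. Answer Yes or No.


Input string: 'sqjtztjqs'
Reversed: 'sqjtztjqs'
Compare pairs: s[0]='s' vs s[8]='s' (match), s[1]='q' vs s[7]='q' (match), s[2]='j' vs s[6]='j' (match), s[3]='t' vs s[5]='t' (match)
Palindrome: Yes


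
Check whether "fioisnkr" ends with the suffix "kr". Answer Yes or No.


Input string: 'fioisnkr'
Suffix to check: 'kr'
Last 2 characters of input: 'kr'
Match: True
Result: Yes


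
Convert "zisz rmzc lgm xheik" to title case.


Input string: 'zisz rmzc lgm xheik'
Operation: capitalize first letter of each word
Word transformations: 'zisz'->'Zisz', 'rmzc'->'Rmzc', 'lgm'->'Lgm', 'xheik'->'Xheik'
Result: Zisz Rmzc Lgm Xheik


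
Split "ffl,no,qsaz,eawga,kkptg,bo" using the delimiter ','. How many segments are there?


Input string: 'ffl,no,qsaz,eawga,kkptg,bo'
Delimiter: ','
Split result: 'ffl', 'no', 'qsaz', 'eawga', 'kkptg', 'bo'
Number of parts: 6


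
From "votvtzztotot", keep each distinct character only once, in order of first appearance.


Input: 'votvtzztotot'
Operation: keep first occurrence of each character
Scan: s[0]='v' new -> keep; s[1]='o' new -> keep; s[2]='t' new -> keep; s[3]='v' seen -> skip; s[4]='t' seen -> skip; s[5]='z' new -> keep; s[6]='z' seen -> skip; s[7]='t' seen -> skip; s[8]='o' seen -> skip; s[9]='t' seen -> skip; s[10]='o' seen -> skip; s[11]='t' seen -> skip
Result: votz


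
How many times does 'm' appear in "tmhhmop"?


Input string: 'tmhhmop'
Target character: 'm'
Scan each position: s[1]='m', s[4]='m'
Matches found at indices: 1, 4
Total: 2


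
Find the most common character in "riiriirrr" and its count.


Input: 'riiriirrr'
Operation: tally each character
Counts: 'i':4, 'r':5
Maximum: 'r' appears 5 times


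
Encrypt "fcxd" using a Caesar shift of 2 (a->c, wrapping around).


Input: 'fcxd', shift = 2
Operation: for each letter, (position + 2) mod 26
Mapping: 'f'(5+2=7)->'h', 'c'(2+2=4)->'e', 'x'(23+2=25)->'z', 'd'(3+2=5)->'f'
Result: hezf


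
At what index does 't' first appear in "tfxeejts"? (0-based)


Input string: 'tfxeejts'
Target: 't'
Scanning left to right: s[0]='t'
First match at index: 0


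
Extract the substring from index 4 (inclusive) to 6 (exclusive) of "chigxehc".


Input string: 'chigxehc'
Operation: slice [4:6]
Extract characters: s[4]='x', s[5]='e'
Result: xe


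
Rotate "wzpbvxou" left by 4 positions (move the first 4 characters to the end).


Input: 'wzpbvxou', shift = 4
Operation: split at index 4 and swap parts
Front part s[0:4] = 'wzpb'
Back part s[4:] = 'vxou'
Rotated = back + front = 'vxou' + 'wzpb'
Result: vxouwzpb


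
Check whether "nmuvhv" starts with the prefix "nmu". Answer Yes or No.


Input string: 'nmuvhv'
Prefix to check: 'nmu'
First 3 characters of input: 'nmu'
Match: True
Result: Yes


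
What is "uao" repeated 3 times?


Input string: 'uao'
Operation: repeat 3 times
Concatenation: 'uao' + 'uao' + 'uao'
Result: uaouaouao


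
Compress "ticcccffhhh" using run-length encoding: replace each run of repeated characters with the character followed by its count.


Input: 'ticcccffhhh'
Operation: identify consecutive runs
Runs: 't' -> t1, 'i' -> i1, 'cccc' -> c4, 'ff' -> f2, 'hhh' -> h3
Encoded: t1i1c4f2h3


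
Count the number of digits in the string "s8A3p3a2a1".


Input string: 's8A3p3a2a1'
Operation: count digit characters (0-9)
Scan: 's', '8'(digit), 'A', '3'(digit), 'p', '3'(digit), 'a', '2'(digit), 'a', '1'(digit)
Digits found: 5
Result: 5


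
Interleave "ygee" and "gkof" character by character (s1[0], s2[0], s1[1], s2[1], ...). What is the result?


String 1: 'ygee'
String 2: 'gkof'
Operation: alternate characters
Pairs: 'y'+'g', 'g'+'k', 'e'+'o', 'e'+'f'
Result: yggkeoef


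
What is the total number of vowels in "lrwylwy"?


Input string: 'lrwylwy'
Operation: count vowels (a, e, i, o, u)
Scan: s[0]='l', s[1]='r', s[2]='w', s[3]='y', s[4]='l', s[5]='w', s[6]='y'
Vowels found: 0
Result: 0


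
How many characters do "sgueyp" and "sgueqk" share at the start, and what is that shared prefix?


String 1: 'sgueyp'
String 2: 'sgueqk'
Compare position by position:
pos 0: 's' vs 's' match
pos 1: 'g' vs 'g' match
pos 2: 'u' vs 'u' match
pos 3: 'e' vs 'e' match
pos 4: 'y' vs 'q' differ -> stop
Longest common prefix: "sgue" (length 4)


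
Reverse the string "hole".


Input string: 'hole'
Operation: reverse character order
Original order: 'h' -> 'o' -> 'l' -> 'e'
Reversed order: 'e' -> 'l' -> 'o' -> 'h'
Result: eloh


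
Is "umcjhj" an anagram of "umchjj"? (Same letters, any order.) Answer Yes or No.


String 1: 'umchjj' -> sorted: 'chjjmu'
String 2: 'umcjhj' -> sorted: 'chjjmu'
Compare sorted forms: 'chjjmu' == 'chjjmu'
Anagram: Yes


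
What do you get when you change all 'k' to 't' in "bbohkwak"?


Input string: 'bbohkwak'
Operation: replace 'k' with 't'
Positions of 'k': 4, 7
After replacement: bbohtwat


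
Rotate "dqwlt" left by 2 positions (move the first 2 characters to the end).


Input: 'dqwlt', shift = 2
Operation: split at index 2 and swap parts
Front part s[0:2] = 'dq'
Back part s[2:] = 'wlt'
Rotated = back + front = 'wlt' + 'dq'
Result: wltdq


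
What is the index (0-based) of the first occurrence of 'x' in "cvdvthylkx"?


Input string: 'cvdvthylkx'
Target: 'x'
Scanning left to right: s[0]='c', s[1]='v', s[2]='d', s[3]='v', s[4]='t', s[5]='h', s[6]='y', s[7]='l', s[8]='k', s[9]='x'
First match at index: 9


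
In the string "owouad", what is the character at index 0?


Input string: 'owouad'
Operation: get character at index 0
Index mapping: s[0]='o'
Result: 'o'


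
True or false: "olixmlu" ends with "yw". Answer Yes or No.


Input string: 'olixmlu'
Suffix to check: 'yw'
Last 2 characters of input: 'lu'
Match: False
Result: No


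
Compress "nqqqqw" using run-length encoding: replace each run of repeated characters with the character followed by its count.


Input: 'nqqqqw'
Operation: identify consecutive runs
Runs: 'n' -> n1, 'qqqq' -> q4, 'w' -> w1
Encoded: n1q4w1


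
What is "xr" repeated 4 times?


Input string: 'xr'
Operation: repeat 4 times
Concatenation: 'xr' + 'xr' + 'xr' + 'xr'
Result: xrxrxrxr


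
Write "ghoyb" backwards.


Input string: 'ghoyb'
Operation: reverse character order
Original order: 'g' -> 'h' -> 'o' -> 'y' -> 'b'
Reversed order: 'b' -> 'y' -> 'o' -> 'h' -> 'g'
Result: byohg


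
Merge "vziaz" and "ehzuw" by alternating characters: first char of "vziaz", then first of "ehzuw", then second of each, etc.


String 1: 'vziaz'
String 2: 'ehzuw'
Operation: alternate characters
Pairs: 'v'+'e', 'z'+'h', 'i'+'z', 'a'+'u', 'z'+'w'
Result: vezhizauzw


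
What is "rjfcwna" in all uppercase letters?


Input string: 'rjfcwna'
Operation: convert each letter to uppercase
Mapping: 'r'->'R', 'j'->'J', 'f'->'F', 'c'->'C', 'w'->'W', 'n'->'N', 'a'->'A'
Result: RJFCWNA


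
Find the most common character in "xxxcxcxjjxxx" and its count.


Input: 'xxxcxcxjjxxx'
Operation: tally each character
Counts: 'c':2, 'j':2, 'x':8
Maximum: 'x' appears 8 times


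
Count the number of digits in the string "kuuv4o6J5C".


Input string: 'kuuv4o6J5C'
Operation: count digit characters (0-9)
Scan: 'k', 'u', 'u', 'v', '4'(digit), 'o', '6'(digit), 'J', '5'(digit), 'C'
Digits found: 3
Result: 3


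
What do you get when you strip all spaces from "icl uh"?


Input string: 'icl uh'
Operation: remove all spaces
Words: 'icl', 'uh'
Join without spaces: icluh


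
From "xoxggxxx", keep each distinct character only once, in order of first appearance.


Input: 'xoxggxxx'
Operation: keep first occurrence of each character
Scan: s[0]='x' new -> keep; s[1]='o' new -> keep; s[2]='x' seen -> skip; s[3]='g' new -> keep; s[4]='g' seen -> skip; s[5]='x' seen -> skip; s[6]='x' seen -> skip; s[7]='x' seen -> skip
Result: xog


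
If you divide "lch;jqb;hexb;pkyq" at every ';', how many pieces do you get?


Input string: 'lch;jqb;hexb;pkyq'
Delimiter: ';'
Split result: 'lch', 'jqb', 'hexb', 'pkyq'
Number of parts: 4


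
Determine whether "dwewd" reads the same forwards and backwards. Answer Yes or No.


Input string: 'dwewd'
Reversed: 'dwewd'
Compare pairs: s[0]='d' vs s[4]='d' (match), s[1]='w' vs s[3]='w' (match)
Palindrome: Yes


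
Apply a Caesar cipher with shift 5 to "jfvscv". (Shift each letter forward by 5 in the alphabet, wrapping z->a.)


Input: 'jfvscv', shift = 5
Operation: for each letter, (position + 5) mod 26
Mapping: 'j'(9+5=14)->'o', 'f'(5+5=10)->'k', 'v'(21+5=26, 26 mod 26=0)->'a', 's'(18+5=23)->'x', 'c'(2+5=7)->'h', 'v'(21+5=26, 26 mod 26=0)->'a'
Result: okaxha


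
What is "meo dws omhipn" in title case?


Input string: 'meo dws omhipn'
Operation: capitalize first letter of each word
Word transformations: 'meo'->'Meo', 'dws'->'Dws', 'omhipn'->'Omhipn'
Result: Meo Dws Omhipn


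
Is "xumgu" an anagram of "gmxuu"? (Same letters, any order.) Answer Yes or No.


String 1: 'gmxuu' -> sorted: 'gmuux'
String 2: 'xumgu' -> sorted: 'gmuux'
Compare sorted forms: 'gmuux' == 'gmuux'
Anagram: Yes


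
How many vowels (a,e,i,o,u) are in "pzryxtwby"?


Input string: 'pzryxtwby'
Operation: count vowels (a, e, i, o, u)
Scan: s[0]='p', s[1]='z', s[2]='r', s[3]='y', s[4]='x', s[5]='t', s[6]='w', s[7]='b', s[8]='y'
Vowels found: 0
Result: 0


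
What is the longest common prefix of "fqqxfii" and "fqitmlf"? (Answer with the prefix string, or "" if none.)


String 1: 'fqqxfii'
String 2: 'fqitmlf'
Compare position by position:
pos 0: 'f' vs 'f' match
pos 1: 'q' vs 'q' match
pos 2: 'q' vs 'i' differ -> stop
Longest common prefix: "fq" (length 2)


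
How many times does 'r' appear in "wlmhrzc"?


Input string: 'wlmhrzc'
Target character: 'r'
Scan each position: s[4]='r'
Matches found at indices: 4
Total: 1


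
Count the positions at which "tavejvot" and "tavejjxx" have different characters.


String 1: 'tavejvot'
String 2: 'tavejjxx'
Compare each position: pos 0: 't'=='t', pos 1: 'a'=='a', pos 2: 'v'=='v', pos 3: 'e'=='e', pos 4: 'j'=='j', pos 5: 'v'!='j', pos 6: 'o'!='x', pos 7: 't'!='x'
Differing positions: 3
Hamming distance: 3


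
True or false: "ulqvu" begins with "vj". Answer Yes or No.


Input string: 'ulqvu'
Prefix to check: 'vj'
First 2 characters of input: 'ul'
Match: False
Result: No


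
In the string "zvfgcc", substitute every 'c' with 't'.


Input string: 'zvfgcc'
Operation: replace 'c' with 't'
Positions of 'c': 4, 5
After replacement: zvfgtt


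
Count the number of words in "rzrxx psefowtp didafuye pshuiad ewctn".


Input string: 'rzrxx psefowtp didafuye pshuiad ewctn'
Operation: split by spaces
Words found: 'rzrxx', 'psefowtp', 'didafuye', 'pshuiad', 'ewctn'
Word count: 5


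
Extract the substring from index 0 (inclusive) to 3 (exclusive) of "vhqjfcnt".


Input string: 'vhqjfcnt'
Operation: slice [0:3]
Extract characters: s[0]='v', s[1]='h', s[2]='q'
Result: vhq


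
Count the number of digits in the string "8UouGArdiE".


Input string: '8UouGArdiE'
Operation: count digit characters (0-9)
Scan: '8'(digit), 'U', 'o', 'u', 'G', 'A', 'r', 'd', 'i', 'E'
Digits found: 1
Result: 1


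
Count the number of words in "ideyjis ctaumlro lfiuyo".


Input string: 'ideyjis ctaumlro lfiuyo'
Operation: split by spaces
Words found: 'ideyjis', 'ctaumlro', 'lfiuyo'
Word count: 3


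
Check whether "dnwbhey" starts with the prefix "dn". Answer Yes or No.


Input string: 'dnwbhey'
Prefix to check: 'dn'
First 2 characters of input: 'dn'
Match: True
Result: Yes


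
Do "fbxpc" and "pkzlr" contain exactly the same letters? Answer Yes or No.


String 1: 'fbxpc' -> sorted: 'bcfpx'
String 2: 'pkzlr' -> sorted: 'klprz'
Compare sorted forms: 'bcfpx' != 'klprz'
Anagram: No


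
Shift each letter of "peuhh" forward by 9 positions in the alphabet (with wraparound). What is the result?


Input: 'peuhh', shift = 9
Operation: for each letter, (position + 9) mod 26
Mapping: 'p'(15+9=24)->'y', 'e'(4+9=13)->'n', 'u'(20+9=29, 29 mod 26=3)->'d', 'h'(7+9=16)->'q', 'h'(7+9=16)->'q'
Result: yndqq


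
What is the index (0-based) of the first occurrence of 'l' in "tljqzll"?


Input string: 'tljqzll'
Target: 'l'
Scanning left to right: s[0]='t', s[1]='l'
First match at index: 1


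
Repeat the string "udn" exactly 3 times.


Input string: 'udn'
Operation: repeat 3 times
Concatenation: 'udn' + 'udn' + 'udn'
Result: udnudnudn


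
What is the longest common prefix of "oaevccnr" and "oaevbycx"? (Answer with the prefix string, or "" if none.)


String 1: 'oaevccnr'
String 2: 'oaevbycx'
Compare position by position:
pos 0: 'o' vs 'o' match
pos 1: 'a' vs 'a' match
pos 2: 'e' vs 'e' match
pos 3: 'v' vs 'v' match
pos 4: 'c' vs 'b' differ -> stop
Longest common prefix: "oaev" (length 4)


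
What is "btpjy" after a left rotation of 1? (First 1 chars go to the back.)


Input: 'btpjy', shift = 1
Operation: split at index 1 and swap parts
Front part s[0:1] = 'b'
Back part s[1:] = 'tpjy'
Rotated = back + front = 'tpjy' + 'b'
Result: tpjyb


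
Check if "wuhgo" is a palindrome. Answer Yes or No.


Input string: 'wuhgo'
Reversed: 'oghuw'
Compare pairs: s[0]='w' vs s[4]='o' (mismatch), s[1]='u' vs s[3]='g' (mismatch)
Palindrome: No


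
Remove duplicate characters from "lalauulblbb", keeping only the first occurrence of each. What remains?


Input: 'lalauulblbb'
Operation: keep first occurrence of each character
Scan: s[0]='l' new -> keep; s[1]='a' new -> keep; s[2]='l' seen -> skip; s[3]='a' seen -> skip; s[4]='u' new -> keep; s[5]='u' seen -> skip; s[6]='l' seen -> skip; s[7]='b' new -> keep; s[8]='l' seen -> skip; s[9]='b' seen -> skip; s[10]='b' seen -> skip
Result: laub


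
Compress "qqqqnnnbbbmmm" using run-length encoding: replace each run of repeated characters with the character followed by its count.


Input: 'qqqqnnnbbbmmm'
Operation: identify consecutive runs
Runs: 'qqqq' -> q4, 'nnn' -> n3, 'bbb' -> b3, 'mmm' -> m3
Encoded: q4n3b3m3


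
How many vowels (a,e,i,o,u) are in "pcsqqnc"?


Input string: 'pcsqqnc'
Operation: count vowels (a, e, i, o, u)
Scan: s[0]='p', s[1]='c', s[2]='s', s[3]='q', s[4]='q', s[5]='n', s[6]='c'
Vowels found: 0
Result: 0


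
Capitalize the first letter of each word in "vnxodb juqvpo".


Input string: 'vnxodb juqvpo'
Operation: capitalize first letter of each word
Word transformations: 'vnxodb'->'Vnxodb', 'juqvpo'->'Juqvpo'
Result: Vnxodb Juqvpo


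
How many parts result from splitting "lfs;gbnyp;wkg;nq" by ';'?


Input string: 'lfs;gbnyp;wkg;nq'
Delimiter: ';'
Split result: 'lfs', 'gbnyp', 'wkg', 'nq'
Number of parts: 4


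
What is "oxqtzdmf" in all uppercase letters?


Input string: 'oxqtzdmf'
Operation: convert each letter to uppercase
Mapping: 'o'->'O', 'x'->'X', 'q'->'Q', 't'->'T', 'z'->'Z', 'd'->'D', 'm'->'M', 'f'->'F'
Result: OXQTZDMF


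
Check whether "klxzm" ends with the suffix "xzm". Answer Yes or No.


Input string: 'klxzm'
Suffix to check: 'xzm'
Last 3 characters of input: 'xzm'
Match: True
Result: Yes


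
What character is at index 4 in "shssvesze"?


Input string: 'shssvesze'
Operation: get character at index 4
Index mapping: s[0]='s', s[1]='h', s[2]='s', s[3]='s', s[4]='v'
Result: 'v'


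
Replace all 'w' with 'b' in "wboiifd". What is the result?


Input string: 'wboiifd'
Operation: replace 'w' with 'b'
Positions of 'w': 0
After replacement: bboiifd


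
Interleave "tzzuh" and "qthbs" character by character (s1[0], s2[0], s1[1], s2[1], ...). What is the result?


String 1: 'tzzuh'
String 2: 'qthbs'
Operation: alternate characters
Pairs: 't'+'q', 'z'+'t', 'z'+'h', 'u'+'b', 'h'+'s'
Result: tqztzhubhs


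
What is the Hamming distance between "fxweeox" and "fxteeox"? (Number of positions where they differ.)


String 1: 'fxweeox'
String 2: 'fxteeox'
Compare each position: pos 0: 'f'=='f', pos 1: 'x'=='x', pos 2: 'w'!='t', pos 3: 'e'=='e', pos 4: 'e'=='e', pos 5: 'o'=='o', pos 6: 'x'=='x'
Differing positions: 1
Hamming distance: 1


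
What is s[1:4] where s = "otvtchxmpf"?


Input string: 'otvtchxmpf'
Operation: slice [1:4]
Extract characters: s[1]='t', s[2]='v', s[3]='t'
Result: tvt


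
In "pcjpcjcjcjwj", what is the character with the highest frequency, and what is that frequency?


Input: 'pcjpcjcjcjwj'
Operation: tally each character
Counts: 'c':4, 'j':5, 'p':2, 'w':1
Maximum: 'j' appears 5 times


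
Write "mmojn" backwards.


Input string: 'mmojn'
Operation: reverse character order
Original order: 'm' -> 'm' -> 'o' -> 'j' -> 'n'
Reversed order: 'n' -> 'j' -> 'o' -> 'm' -> 'm'
Result: njomm


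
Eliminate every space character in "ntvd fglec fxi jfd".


Input string: 'ntvd fglec fxi jfd'
Operation: remove all spaces
Words: 'ntvd', 'fglec', 'fxi', 'jfd'
Join without spaces: ntvdfglecfxijfd


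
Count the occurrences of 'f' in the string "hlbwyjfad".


Input string: 'hlbwyjfad'
Target character: 'f'
Scan each position: s[6]='f'
Matches found at indices: 6
Total: 1


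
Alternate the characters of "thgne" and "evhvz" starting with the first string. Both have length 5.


String 1: 'thgne'
String 2: 'evhvz'
Operation: alternate characters
Pairs: 't'+'e', 'h'+'v', 'g'+'h', 'n'+'v', 'e'+'z'
Result: tehvghnvez


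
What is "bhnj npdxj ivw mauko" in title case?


Input string: 'bhnj npdxj ivw mauko'
Operation: capitalize first letter of each word
Word transformations: 'bhnj'->'Bhnj', 'npdxj'->'Npdxj', 'ivw'->'Ivw', 'mauko'->'Mauko'
Result: Bhnj Npdxj Ivw Mauko


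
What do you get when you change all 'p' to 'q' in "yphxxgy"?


Input string: 'yphxxgy'
Operation: replace 'p' with 'q'
Positions of 'p': 1
After replacement: yqhxxgy


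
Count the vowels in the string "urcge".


Input string: 'urcge'
Operation: count vowels (a, e, i, o, u)
Scan: s[0]='u' (vowel), s[1]='r', s[2]='c', s[3]='g', s[4]='e' (vowel)
Vowels found: 2
Result: 2


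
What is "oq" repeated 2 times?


Input string: 'oq'
Operation: repeat 2 times
Concatenation: 'oq' + 'oq'
Result: oqoq


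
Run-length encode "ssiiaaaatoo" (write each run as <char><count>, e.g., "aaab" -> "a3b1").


Input: 'ssiiaaaatoo'
Operation: identify consecutive runs
Runs: 'ss' -> s2, 'ii' -> i2, 'aaaa' -> a4, 't' -> t1, 'oo' -> o2
Encoded: s2i2a4t1o2


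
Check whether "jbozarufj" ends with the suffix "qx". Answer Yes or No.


Input string: 'jbozarufj'
Suffix to check: 'qx'
Last 2 characters of input: 'fj'
Match: False
Result: No


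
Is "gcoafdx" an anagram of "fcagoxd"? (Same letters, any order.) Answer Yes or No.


String 1: 'fcagoxd' -> sorted: 'acdfgox'
String 2: 'gcoafdx' -> sorted: 'acdfgox'
Compare sorted forms: 'acdfgox' == 'acdfgox'
Anagram: Yes


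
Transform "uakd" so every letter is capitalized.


Input string: 'uakd'
Operation: convert each letter to uppercase
Mapping: 'u'->'U', 'a'->'A', 'k'->'K', 'd'->'D'
Result: UAKD


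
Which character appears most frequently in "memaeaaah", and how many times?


Input: 'memaeaaah'
Operation: tally each character
Counts: 'a':4, 'e':2, 'h':1, 'm':2
Maximum: 'a' appears 4 times


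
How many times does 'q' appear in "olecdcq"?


Input string: 'olecdcq'
Target character: 'q'
Scan each position: s[6]='q'
Matches found at indices: 6
Total: 1


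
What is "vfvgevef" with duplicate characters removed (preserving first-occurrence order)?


Input: 'vfvgevef'
Operation: keep first occurrence of each character
Scan: s[0]='v' new -> keep; s[1]='f' new -> keep; s[2]='v' seen -> skip; s[3]='g' new -> keep; s[4]='e' new -> keep; s[5]='v' seen -> skip; s[6]='e' seen -> skip; s[7]='f' seen -> skip
Result: vfge


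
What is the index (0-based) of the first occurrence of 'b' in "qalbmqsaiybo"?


Input string: 'qalbmqsaiybo'
Target: 'b'
Scanning left to right: s[0]='q', s[1]='a', s[2]='l', s[3]='b'
First match at index: 3


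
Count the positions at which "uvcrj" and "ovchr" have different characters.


String 1: 'uvcrj'
String 2: 'ovchr'
Compare each position: pos 0: 'u'!='o', pos 1: 'v'=='v', pos 2: 'c'=='c', pos 3: 'r'!='h', pos 4: 'j'!='r'
Differing positions: 3
Hamming distance: 3


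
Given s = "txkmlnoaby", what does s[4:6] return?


Input string: 'txkmlnoaby'
Operation: slice [4:6]
Extract characters: s[4]='l', s[5]='n'
Result: ln


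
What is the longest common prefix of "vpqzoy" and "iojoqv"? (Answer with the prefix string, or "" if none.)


String 1: 'vpqzoy'
String 2: 'iojoqv'
Compare position by position:
pos 0: 'v' vs 'i' differ -> stop
Longest common prefix: "" (length 0)


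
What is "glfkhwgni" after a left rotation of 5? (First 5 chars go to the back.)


Input: 'glfkhwgni', shift = 5
Operation: split at index 5 and swap parts
Front part s[0:5] = 'glfkh'
Back part s[5:] = 'wgni'
Rotated = back + front = 'wgni' + 'glfkh'
Result: wgniglfkh


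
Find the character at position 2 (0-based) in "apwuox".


Input string: 'apwuox'
Operation: get character at index 2
Index mapping: s[0]='a', s[1]='p', s[2]='w'
Result: 'w'


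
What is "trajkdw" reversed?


Input string: 'trajkdw'
Operation: reverse character order
Original order: 't' -> 'r' -> 'a' -> 'j' -> 'k' -> 'd' -> 'w'
Reversed order: 'w' -> 'd' -> 'k' -> 'j' -> 'a' -> 'r' -> 't'
Result: wdkjart


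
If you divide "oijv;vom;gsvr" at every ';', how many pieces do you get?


Input string: 'oijv;vom;gsvr'
Delimiter: ';'
Split result: 'oijv', 'vom', 'gsvr'
Number of parts: 3


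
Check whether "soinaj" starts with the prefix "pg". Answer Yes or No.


Input string: 'soinaj'
Prefix to check: 'pg'
First 2 characters of input: 'so'
Match: False
Result: No


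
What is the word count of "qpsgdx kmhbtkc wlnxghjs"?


Input string: 'qpsgdx kmhbtkc wlnxghjs'
Operation: split by spaces
Words found: 'qpsgdx', 'kmhbtkc', 'wlnxghjs'
Word count: 3


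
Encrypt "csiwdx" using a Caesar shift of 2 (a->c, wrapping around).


Input: 'csiwdx', shift = 2
Operation: for each letter, (position + 2) mod 26
Mapping: 'c'(2+2=4)->'e', 's'(18+2=20)->'u', 'i'(8+2=10)->'k', 'w'(22+2=24)->'y', 'd'(3+2=5)->'f', 'x'(23+2=25)->'z'
Result: eukyfz


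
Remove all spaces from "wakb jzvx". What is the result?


Input string: 'wakb jzvx'
Operation: remove all spaces
Words: 'wakb', 'jzvx'
Join without spaces: wakbjzvx


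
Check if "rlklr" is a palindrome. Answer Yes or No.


Input string: 'rlklr'
Reversed: 'rlklr'
Compare pairs: s[0]='r' vs s[4]='r' (match), s[1]='l' vs s[3]='l' (match)
Palindrome: Yes


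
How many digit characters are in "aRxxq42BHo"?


Input string: 'aRxxq42BHo'
Operation: count digit characters (0-9)
Scan: 'a', 'R', 'x', 'x', 'q', '4'(digit), '2'(digit), 'B', 'H', 'o'
Digits found: 2
Result: 2


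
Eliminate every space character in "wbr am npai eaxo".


Input string: 'wbr am npai eaxo'
Operation: remove all spaces
Words: 'wbr', 'am', 'npai', 'eaxo'
Join without spaces: wbramnpaieaxo


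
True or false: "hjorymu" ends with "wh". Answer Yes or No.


Input string: 'hjorymu'
Suffix to check: 'wh'
Last 2 characters of input: 'mu'
Match: False
Result: No


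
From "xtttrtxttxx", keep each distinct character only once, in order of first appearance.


Input: 'xtttrtxttxx'
Operation: keep first occurrence of each character
Scan: s[0]='x' new -> keep; s[1]='t' new -> keep; s[2]='t' seen -> skip; s[3]='t' seen -> skip; s[4]='r' new -> keep; s[5]='t' seen -> skip; s[6]='x' seen -> skip; s[7]='t' seen -> skip; s[8]='t' seen -> skip; s[9]='x' seen -> skip; s[10]='x' seen -> skip
Result: xtr


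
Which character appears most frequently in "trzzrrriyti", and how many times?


Input: 'trzzrrriyti'
Operation: tally each character
Counts: 'i':2, 'r':4, 't':2, 'y':1, 'z':2
Maximum: 'r' appears 4 times


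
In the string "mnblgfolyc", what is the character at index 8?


Input string: 'mnblgfolyc'
Operation: get character at index 8
Index mapping: s[0]='m', s[1]='n', s[2]='b', s[3]='l', s[4]='g', s[5]='f', s[6]='o', s[7]='l', s[8]='y'
Result: 'y'


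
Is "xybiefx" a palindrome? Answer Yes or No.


Input string: 'xybiefx'
Reversed: 'xfeibyx'
Compare pairs: s[0]='x' vs s[6]='x' (match), s[1]='y' vs s[5]='f' (mismatch), s[2]='b' vs s[4]='e' (mismatch)
Palindrome: No


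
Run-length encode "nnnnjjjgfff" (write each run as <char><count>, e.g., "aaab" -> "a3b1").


Input: 'nnnnjjjgfff'
Operation: identify consecutive runs
Runs: 'nnnn' -> n4, 'jjj' -> j3, 'g' -> g1, 'fff' -> f3
Encoded: n4j3g1f3


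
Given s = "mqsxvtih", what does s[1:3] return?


Input string: 'mqsxvtih'
Operation: slice [1:3]
Extract characters: s[1]='q', s[2]='s'
Result: qs


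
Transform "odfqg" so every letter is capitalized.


Input string: 'odfqg'
Operation: convert each letter to uppercase
Mapping: 'o'->'O', 'd'->'D', 'f'->'F', 'q'->'Q', 'g'->'G'
Result: ODFQG


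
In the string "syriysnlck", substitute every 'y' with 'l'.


Input string: 'syriysnlck'
Operation: replace 'y' with 'l'
Positions of 'y': 1, 4
After replacement: slrilsnlck


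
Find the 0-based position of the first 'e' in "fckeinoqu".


Input string: 'fckeinoqu'
Target: 'e'
Scanning left to right: s[0]='f', s[1]='c', s[2]='k', s[3]='e'
First match at index: 3


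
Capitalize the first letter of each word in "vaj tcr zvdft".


Input string: 'vaj tcr zvdft'
Operation: capitalize first letter of each word
Word transformations: 'vaj'->'Vaj', 'tcr'->'Tcr', 'zvdft'->'Zvdft'
Result: Vaj Tcr Zvdft


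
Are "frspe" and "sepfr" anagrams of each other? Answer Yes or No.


String 1: 'frspe' -> sorted: 'efprs'
String 2: 'sepfr' -> sorted: 'efprs'
Compare sorted forms: 'efprs' == 'efprs'
Anagram: Yes


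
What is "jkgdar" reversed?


Input string: 'jkgdar'
Operation: reverse character order
Original order: 'j' -> 'k' -> 'g' -> 'd' -> 'a' -> 'r'
Reversed order: 'r' -> 'a' -> 'd' -> 'g' -> 'k' -> 'j'
Result: radgkj


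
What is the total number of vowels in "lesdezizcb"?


Input string: 'lesdezizcb'
Operation: count vowels (a, e, i, o, u)
Scan: s[0]='l', s[1]='e' (vowel), s[2]='s', s[3]='d', s[4]='e' (vowel), s[5]='z', s[6]='i' (vowel), s[7]='z', s[8]='c', s[9]='b'
Vowels found: 3
Result: 3


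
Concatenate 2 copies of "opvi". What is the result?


Input string: 'opvi'
Operation: repeat 2 times
Concatenation: 'opvi' + 'opvi'
Result: opviopvi


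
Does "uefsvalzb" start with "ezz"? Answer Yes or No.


Input string: 'uefsvalzb'
Prefix to check: 'ezz'
First 3 characters of input: 'uef'
Match: False
Result: No


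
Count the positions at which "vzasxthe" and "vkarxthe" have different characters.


String 1: 'vzasxthe'
String 2: 'vkarxthe'
Compare each position: pos 0: 'v'=='v', pos 1: 'z'!='k', pos 2: 'a'=='a', pos 3: 's'!='r', pos 4: 'x'=='x', pos 5: 't'=='t', pos 6: 'h'=='h', pos 7: 'e'=='e'
Differing positions: 2
Hamming distance: 2


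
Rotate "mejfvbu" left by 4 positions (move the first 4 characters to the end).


Input: 'mejfvbu', shift = 4
Operation: split at index 4 and swap parts
Front part s[0:4] = 'mejf'
Back part s[4:] = 'vbu'
Rotated = back + front = 'vbu' + 'mejf'
Result: vbumejf


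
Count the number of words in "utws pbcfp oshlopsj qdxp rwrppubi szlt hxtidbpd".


Input string: 'utws pbcfp oshlopsj qdxp rwrppubi szlt hxtidbpd'
Operation: split by spaces
Words found: 'utws', 'pbcfp', 'oshlopsj', 'qdxp', 'rwrppubi', 'szlt', 'hxtidbpd'
Word count: 7


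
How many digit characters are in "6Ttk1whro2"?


Input string: '6Ttk1whro2'
Operation: count digit characters (0-9)
Scan: '6'(digit), 'T', 't', 'k', '1'(digit), 'w', 'h', 'r', 'o', '2'(digit)
Digits found: 3
Result: 3


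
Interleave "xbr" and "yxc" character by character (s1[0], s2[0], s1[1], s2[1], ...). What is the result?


String 1: 'xbr'
String 2: 'yxc'
Operation: alternate characters
Pairs: 'x'+'y', 'b'+'x', 'r'+'c'
Result: xybxrc


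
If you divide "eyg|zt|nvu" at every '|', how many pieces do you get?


Input string: 'eyg|zt|nvu'
Delimiter: '|'
Split result: 'eyg', 'zt', 'nvu'
Number of parts: 3


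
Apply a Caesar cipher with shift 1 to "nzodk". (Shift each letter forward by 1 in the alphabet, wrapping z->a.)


Input: 'nzodk', shift = 1
Operation: for each letter, (position + 1) mod 26
Mapping: 'n'(13+1=14)->'o', 'z'(25+1=26, 26 mod 26=0)->'a', 'o'(14+1=15)->'p', 'd'(3+1=4)->'e', 'k'(10+1=11)->'l'
Result: oapel


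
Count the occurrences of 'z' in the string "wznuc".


Input string: 'wznuc'
Target character: 'z'
Scan each position: s[1]='z'
Matches found at indices: 1
Total: 1


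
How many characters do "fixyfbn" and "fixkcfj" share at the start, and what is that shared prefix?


String 1: 'fixyfbn'
String 2: 'fixkcfj'
Compare position by position:
pos 0: 'f' vs 'f' match
pos 1: 'i' vs 'i' match
pos 2: 'x' vs 'x' match
pos 3: 'y' vs 'k' differ -> stop
Longest common prefix: "fix" (length 3)


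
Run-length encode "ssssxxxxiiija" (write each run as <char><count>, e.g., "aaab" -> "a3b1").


Input: 'ssssxxxxiiija'
Operation: identify consecutive runs
Runs: 'ssss' -> s4, 'xxxx' -> x4, 'iii' -> i3, 'j' -> j1, 'a' -> a1
Encoded: s4x4i3j1a1


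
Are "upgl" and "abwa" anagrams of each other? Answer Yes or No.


String 1: 'upgl' -> sorted: 'glpu'
String 2: 'abwa' -> sorted: 'aabw'
Compare sorted forms: 'glpu' != 'aabw'
Anagram: No


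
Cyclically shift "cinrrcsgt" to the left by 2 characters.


Input: 'cinrrcsgt', shift = 2
Operation: split at index 2 and swap parts
Front part s[0:2] = 'ci'
Back part s[2:] = 'nrrcsgt'
Rotated = back + front = 'nrrcsgt' + 'ci'
Result: nrrcsgtci


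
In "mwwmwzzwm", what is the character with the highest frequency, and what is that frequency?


Input: 'mwwmwzzwm'
Operation: tally each character
Counts: 'm':3, 'w':4, 'z':2
Maximum: 'w' appears 4 times


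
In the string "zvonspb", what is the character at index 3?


Input string: 'zvonspb'
Operation: get character at index 3
Index mapping: s[0]='z', s[1]='v', s[2]='o', s[3]='n'
Result: 'n'


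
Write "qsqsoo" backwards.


Input string: 'qsqsoo'
Operation: reverse character order
Original order: 'q' -> 's' -> 'q' -> 's' -> 'o' -> 'o'
Reversed order: 'o' -> 'o' -> 's' -> 'q' -> 's' -> 'q'
Result: oosqsq


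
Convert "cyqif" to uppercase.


Input string: 'cyqif'
Operation: convert each letter to uppercase
Mapping: 'c'->'C', 'y'->'Y', 'q'->'Q', 'i'->'I', 'f'->'F'
Result: CYQIF
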